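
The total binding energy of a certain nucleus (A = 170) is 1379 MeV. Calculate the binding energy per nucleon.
B.E./A = 1379/170 = 8.112 MeV/nucleon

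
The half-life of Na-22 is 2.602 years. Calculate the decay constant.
λ = ln(2)/t½ = 0.2664 year⁻¹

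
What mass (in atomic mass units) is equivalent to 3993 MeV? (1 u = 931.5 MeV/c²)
m = E/c² = 4.287 u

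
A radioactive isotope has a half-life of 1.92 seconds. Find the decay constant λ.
λ = ln(2)/t½ = 0.361 second⁻¹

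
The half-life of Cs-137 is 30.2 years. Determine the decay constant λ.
λ = ln(2)/t½ = 0.02295 year⁻¹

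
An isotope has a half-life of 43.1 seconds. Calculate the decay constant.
λ = ln(2)/t½ = 0.01608 second⁻¹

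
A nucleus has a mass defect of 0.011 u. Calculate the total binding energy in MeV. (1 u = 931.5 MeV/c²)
B.E. = Δm × 931.5 = 10.25 MeV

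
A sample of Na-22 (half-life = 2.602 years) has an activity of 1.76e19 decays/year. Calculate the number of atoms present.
N = A/λ = 6.607e19 atoms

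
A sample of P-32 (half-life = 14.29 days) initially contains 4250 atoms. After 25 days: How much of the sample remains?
N = N₀(1/2)^(t/t½) = 1264 atoms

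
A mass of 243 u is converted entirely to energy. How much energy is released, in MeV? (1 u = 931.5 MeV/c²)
E = mc² = 2.264e5 MeV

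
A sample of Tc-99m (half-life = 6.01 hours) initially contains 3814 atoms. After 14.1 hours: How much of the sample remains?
N = N₀(1/2)^(t/t½) = 750.1 atoms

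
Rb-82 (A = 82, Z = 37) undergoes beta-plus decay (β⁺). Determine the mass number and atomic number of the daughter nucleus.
Daughter: A = 82, Z = 36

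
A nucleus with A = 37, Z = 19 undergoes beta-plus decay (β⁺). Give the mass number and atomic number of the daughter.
Daughter: A = 37, Z = 18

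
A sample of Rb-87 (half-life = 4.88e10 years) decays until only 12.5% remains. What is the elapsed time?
t = t½ × log₂(N₀/N) = 1.464e11 years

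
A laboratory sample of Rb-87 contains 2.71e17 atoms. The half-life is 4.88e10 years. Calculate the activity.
A = λN = 3.849e6 decays/year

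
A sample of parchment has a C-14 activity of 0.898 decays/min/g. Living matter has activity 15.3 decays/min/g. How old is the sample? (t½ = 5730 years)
Age = t½ × log₂(A₀/A) = 23440 years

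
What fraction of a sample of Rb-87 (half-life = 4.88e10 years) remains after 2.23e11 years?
N/N₀ = (1/2)^(t/t½) = 0.04211 = 4.21%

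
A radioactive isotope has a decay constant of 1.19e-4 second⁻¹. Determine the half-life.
t½ = ln(2)/λ = 5825 seconds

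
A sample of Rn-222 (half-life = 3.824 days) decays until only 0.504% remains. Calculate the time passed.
t = t½ × log₂(N₀/N) = 29.19 days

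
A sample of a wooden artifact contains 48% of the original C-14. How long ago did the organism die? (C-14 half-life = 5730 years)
Age = t½ × log₂(1/ratio) = 6067 years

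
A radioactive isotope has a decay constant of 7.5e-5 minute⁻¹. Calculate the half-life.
t½ = ln(2)/λ = 9242 minutes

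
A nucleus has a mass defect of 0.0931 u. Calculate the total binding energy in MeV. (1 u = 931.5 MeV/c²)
B.E. = Δm × 931.5 = 86.72 MeV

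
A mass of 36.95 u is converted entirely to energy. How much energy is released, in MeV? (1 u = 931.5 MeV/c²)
E = mc² = 34420 MeV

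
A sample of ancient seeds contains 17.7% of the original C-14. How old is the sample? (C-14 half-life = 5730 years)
Age = t½ × log₂(1/ratio) = 14310 years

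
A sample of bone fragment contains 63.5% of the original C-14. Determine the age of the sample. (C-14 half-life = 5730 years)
Age = t½ × log₂(1/ratio) = 3754 years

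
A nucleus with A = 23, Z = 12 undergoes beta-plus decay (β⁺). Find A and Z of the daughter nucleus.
Daughter: A = 23, Z = 11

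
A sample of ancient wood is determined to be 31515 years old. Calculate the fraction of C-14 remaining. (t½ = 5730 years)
N/N₀ = (1/2)^(t/t½) = 0.0221 = 2.21%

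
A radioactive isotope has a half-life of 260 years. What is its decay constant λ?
λ = ln(2)/t½ = 0.002666 year⁻¹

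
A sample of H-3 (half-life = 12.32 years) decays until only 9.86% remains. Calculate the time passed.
t = t½ × log₂(N₀/N) = 41.18 years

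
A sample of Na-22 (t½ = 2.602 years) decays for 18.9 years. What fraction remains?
N/N₀ = (1/2)^(t/t½) = 0.006508 = 0.651%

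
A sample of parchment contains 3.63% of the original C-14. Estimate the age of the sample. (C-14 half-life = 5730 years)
Age = t½ × log₂(1/ratio) = 27410 years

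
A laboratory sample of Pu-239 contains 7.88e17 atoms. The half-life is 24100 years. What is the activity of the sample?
A = λN = 2.266e13 decays/year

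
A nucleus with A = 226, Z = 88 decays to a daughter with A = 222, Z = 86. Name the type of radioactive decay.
ΔA = -4, ΔZ = -2 ⇒ alpha decay (α)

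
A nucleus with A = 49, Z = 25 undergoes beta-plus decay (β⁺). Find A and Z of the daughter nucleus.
Daughter: A = 49, Z = 24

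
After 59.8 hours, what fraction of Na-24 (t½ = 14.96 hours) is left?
N/N₀ = (1/2)^(t/t½) = 0.06262 = 6.26%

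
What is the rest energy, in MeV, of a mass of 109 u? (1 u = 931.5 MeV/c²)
E = mc² = 1.015e5 MeV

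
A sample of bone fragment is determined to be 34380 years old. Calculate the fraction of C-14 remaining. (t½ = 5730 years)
N/N₀ = (1/2)^(t/t½) = 0.01562 = 1.56%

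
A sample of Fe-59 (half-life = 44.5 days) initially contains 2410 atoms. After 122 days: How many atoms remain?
N = N₀(1/2)^(t/t½) = 360.3 atoms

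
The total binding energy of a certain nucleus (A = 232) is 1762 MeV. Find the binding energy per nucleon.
B.E./A = 1762/232 = 7.595 MeV/nucleon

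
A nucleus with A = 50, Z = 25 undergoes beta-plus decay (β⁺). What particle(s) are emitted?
β⁺: positron (e⁺) + neutrino (νₑ)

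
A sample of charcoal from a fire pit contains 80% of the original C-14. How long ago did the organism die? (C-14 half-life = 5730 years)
Age = t½ × log₂(1/ratio) = 1845 years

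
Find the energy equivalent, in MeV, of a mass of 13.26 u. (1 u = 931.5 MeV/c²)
E = mc² = 12350 MeV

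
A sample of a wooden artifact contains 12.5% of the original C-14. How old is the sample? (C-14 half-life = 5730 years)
Age = t½ × log₂(1/ratio) = 17190 years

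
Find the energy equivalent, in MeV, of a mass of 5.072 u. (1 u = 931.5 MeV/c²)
E = mc² = 4725 MeV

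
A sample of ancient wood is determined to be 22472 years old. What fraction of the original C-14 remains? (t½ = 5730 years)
N/N₀ = (1/2)^(t/t½) = 0.06598 = 6.6%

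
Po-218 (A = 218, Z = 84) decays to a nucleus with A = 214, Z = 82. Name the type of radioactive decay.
ΔA = -4, ΔZ = -2 ⇒ alpha decay (α)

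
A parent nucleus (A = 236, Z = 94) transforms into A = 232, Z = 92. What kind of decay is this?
ΔA = -4, ΔZ = -2 ⇒ alpha decay (α)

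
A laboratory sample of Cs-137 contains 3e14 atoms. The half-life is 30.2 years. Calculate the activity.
A = λN = 6.886e12 decays/year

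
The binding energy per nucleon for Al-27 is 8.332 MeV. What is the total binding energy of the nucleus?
B.E. = 8.332 × 27 = 225 MeV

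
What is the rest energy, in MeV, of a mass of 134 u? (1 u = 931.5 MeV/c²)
E = mc² = 1.248e5 MeV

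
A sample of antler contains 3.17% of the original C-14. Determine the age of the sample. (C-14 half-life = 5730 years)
Age = t½ × log₂(1/ratio) = 28530 years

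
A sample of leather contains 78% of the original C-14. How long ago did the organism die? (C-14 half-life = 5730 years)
Age = t½ × log₂(1/ratio) = 2054 years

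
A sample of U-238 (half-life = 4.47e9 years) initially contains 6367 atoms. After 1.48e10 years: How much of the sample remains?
N = N₀(1/2)^(t/t½) = 641.6 atoms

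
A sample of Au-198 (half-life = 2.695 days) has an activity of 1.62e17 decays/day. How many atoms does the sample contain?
N = A/λ = 6.299e17 atoms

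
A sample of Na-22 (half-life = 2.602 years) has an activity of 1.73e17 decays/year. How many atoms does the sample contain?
N = A/λ = 6.494e17 atoms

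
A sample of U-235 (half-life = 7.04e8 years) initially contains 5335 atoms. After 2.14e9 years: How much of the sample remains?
N = N₀(1/2)^(t/t½) = 648.7 atoms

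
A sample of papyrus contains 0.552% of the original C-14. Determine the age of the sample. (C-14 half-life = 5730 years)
Age = t½ × log₂(1/ratio) = 42980 years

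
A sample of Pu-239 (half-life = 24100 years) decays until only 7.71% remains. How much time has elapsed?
t = t½ × log₂(N₀/N) = 89100 years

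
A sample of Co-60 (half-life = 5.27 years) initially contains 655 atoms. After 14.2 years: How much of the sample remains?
N = N₀(1/2)^(t/t½) = 101.2 atoms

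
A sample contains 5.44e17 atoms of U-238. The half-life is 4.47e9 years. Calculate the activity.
A = λN = 8.436e7 decays/year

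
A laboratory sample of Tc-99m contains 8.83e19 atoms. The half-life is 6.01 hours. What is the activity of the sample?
A = λN = 1.018e19 decays/hour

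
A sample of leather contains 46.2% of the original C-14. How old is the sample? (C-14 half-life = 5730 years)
Age = t½ × log₂(1/ratio) = 6383 years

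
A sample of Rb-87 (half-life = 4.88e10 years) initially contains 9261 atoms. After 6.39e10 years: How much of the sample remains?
N = N₀(1/2)^(t/t½) = 3737 atoms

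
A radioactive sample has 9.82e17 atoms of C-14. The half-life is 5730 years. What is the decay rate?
A = λN = 1.188e14 decays/year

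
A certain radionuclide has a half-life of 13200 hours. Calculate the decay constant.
λ = ln(2)/t½ = 5.251e-5 hour⁻¹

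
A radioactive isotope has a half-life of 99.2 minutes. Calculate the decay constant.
λ = ln(2)/t½ = 0.006987 minute⁻¹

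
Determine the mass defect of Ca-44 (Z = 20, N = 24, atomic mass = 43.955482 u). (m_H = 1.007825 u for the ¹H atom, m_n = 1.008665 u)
Δm = Z·m_H + N·m_n − M = 0.409 u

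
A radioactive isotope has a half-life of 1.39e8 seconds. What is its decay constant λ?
λ = ln(2)/t½ = 4.987e-9 second⁻¹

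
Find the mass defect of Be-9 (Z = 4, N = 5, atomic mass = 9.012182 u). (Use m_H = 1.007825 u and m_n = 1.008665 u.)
Δm = Z·m_H + N·m_n − M = 0.06244 u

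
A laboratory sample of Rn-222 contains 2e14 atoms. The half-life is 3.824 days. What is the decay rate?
A = λN = 3.625e13 decays/day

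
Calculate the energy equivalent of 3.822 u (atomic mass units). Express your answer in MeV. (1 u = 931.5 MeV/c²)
E = mc² = 3560 MeV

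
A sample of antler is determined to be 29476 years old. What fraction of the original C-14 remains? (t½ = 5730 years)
N/N₀ = (1/2)^(t/t½) = 0.02828 = 2.83%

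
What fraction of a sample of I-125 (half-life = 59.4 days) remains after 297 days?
N/N₀ = (1/2)^(t/t½) = 0.03125 = 3.12%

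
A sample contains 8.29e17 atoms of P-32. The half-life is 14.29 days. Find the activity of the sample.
A = λN = 4.021e16 decays/day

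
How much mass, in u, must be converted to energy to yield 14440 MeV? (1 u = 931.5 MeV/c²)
m = E/c² = 15.5 u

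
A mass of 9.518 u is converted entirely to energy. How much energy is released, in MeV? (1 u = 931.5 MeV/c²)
E = mc² = 8866 MeV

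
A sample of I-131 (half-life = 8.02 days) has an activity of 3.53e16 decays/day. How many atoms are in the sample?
N = A/λ = 4.084e17 atoms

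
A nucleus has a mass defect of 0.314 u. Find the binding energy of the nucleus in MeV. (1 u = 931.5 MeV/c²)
B.E. = Δm × 931.5 = 292.5 MeV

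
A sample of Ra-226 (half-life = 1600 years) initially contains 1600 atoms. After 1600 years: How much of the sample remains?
N = N₀(1/2)^(t/t½) = 800 atoms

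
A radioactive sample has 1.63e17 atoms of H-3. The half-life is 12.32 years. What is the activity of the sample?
A = λN = 9.171e15 decays/year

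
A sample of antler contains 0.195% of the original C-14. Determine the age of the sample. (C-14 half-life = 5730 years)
Age = t½ × log₂(1/ratio) = 51580 years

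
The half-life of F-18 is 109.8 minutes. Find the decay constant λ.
λ = ln(2)/t½ = 0.006313 minute⁻¹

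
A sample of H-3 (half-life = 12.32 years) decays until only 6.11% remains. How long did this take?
t = t½ × log₂(N₀/N) = 49.68 years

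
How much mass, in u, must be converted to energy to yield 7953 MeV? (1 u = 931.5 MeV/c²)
m = E/c² = 8.538 u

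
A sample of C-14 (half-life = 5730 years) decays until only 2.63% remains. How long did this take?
t = t½ × log₂(N₀/N) = 30080 years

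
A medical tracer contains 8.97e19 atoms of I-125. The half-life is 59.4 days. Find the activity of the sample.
A = λN = 1.047e18 decays/day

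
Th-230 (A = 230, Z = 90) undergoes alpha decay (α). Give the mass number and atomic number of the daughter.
Daughter: A = 226, Z = 88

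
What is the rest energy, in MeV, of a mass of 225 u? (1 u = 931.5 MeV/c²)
E = mc² = 2.096e5 MeV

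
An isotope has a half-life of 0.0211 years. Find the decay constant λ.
λ = ln(2)/t½ = 32.85 year⁻¹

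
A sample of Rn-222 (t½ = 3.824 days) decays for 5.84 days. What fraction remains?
N/N₀ = (1/2)^(t/t½) = 0.347 = 34.7%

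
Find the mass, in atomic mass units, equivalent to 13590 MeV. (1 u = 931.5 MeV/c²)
m = E/c² = 14.59 u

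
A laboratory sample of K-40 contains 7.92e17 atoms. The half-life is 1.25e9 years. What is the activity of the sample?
A = λN = 4.392e8 decays/year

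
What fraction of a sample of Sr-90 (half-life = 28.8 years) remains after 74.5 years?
N/N₀ = (1/2)^(t/t½) = 0.1665 = 16.6%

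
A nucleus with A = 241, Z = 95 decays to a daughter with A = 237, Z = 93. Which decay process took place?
ΔA = -4, ΔZ = -2 ⇒ alpha decay (α)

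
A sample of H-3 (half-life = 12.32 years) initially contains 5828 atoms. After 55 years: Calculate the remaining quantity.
N = N₀(1/2)^(t/t½) = 264 atoms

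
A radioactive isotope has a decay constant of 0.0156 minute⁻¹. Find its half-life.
t½ = ln(2)/λ = 44.43 minutes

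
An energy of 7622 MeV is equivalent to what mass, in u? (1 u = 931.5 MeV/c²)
m = E/c² = 8.183 u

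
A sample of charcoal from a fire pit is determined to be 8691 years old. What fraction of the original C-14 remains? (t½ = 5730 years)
N/N₀ = (1/2)^(t/t½) = 0.3495 = 34.9%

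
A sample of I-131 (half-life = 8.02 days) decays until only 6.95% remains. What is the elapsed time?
t = t½ × log₂(N₀/N) = 30.85 days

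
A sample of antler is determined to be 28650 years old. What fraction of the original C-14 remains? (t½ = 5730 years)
N/N₀ = (1/2)^(t/t½) = 0.03125 = 3.12%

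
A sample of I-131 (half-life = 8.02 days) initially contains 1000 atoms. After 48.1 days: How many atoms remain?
N = N₀(1/2)^(t/t½) = 15.65 atoms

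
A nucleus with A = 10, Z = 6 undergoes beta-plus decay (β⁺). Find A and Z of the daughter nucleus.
Daughter: A = 10, Z = 5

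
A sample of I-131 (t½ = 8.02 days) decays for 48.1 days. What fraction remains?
N/N₀ = (1/2)^(t/t½) = 0.01565 = 1.57%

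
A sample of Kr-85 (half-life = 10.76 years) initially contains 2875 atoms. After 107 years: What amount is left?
N = N₀(1/2)^(t/t½) = 2.918 atoms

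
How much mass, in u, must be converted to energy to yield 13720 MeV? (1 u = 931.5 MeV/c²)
m = E/c² = 14.73 u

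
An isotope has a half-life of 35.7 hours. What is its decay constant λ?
λ = ln(2)/t½ = 0.01942 hour⁻¹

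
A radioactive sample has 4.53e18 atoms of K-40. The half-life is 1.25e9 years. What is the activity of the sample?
A = λN = 2.512e9 decays/year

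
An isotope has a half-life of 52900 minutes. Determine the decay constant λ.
λ = ln(2)/t½ = 1.31e-5 minute⁻¹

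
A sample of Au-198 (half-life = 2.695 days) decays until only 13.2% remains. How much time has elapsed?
t = t½ × log₂(N₀/N) = 7.873 days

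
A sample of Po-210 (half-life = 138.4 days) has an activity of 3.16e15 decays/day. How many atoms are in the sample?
N = A/λ = 6.31e17 atoms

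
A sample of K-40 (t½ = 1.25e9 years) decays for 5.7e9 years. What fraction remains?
N/N₀ = (1/2)^(t/t½) = 0.04239 = 4.24%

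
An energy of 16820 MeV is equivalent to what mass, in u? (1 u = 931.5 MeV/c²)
m = E/c² = 18.06 u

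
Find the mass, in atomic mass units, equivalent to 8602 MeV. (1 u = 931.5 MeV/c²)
m = E/c² = 9.235 u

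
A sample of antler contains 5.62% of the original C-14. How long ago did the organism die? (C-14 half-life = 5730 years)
Age = t½ × log₂(1/ratio) = 23800 years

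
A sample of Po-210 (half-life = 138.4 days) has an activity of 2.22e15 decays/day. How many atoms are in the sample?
N = A/λ = 4.433e17 atoms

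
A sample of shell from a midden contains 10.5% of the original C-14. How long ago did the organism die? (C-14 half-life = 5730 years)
Age = t½ × log₂(1/ratio) = 18630 years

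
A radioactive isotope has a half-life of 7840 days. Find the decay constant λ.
λ = ln(2)/t½ = 8.841e-5 day⁻¹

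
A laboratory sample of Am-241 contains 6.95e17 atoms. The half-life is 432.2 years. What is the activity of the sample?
A = λN = 1.115e15 decays/year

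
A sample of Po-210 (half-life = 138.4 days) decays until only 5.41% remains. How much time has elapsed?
t = t½ × log₂(N₀/N) = 582.4 days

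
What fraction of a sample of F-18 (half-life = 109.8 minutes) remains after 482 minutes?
N/N₀ = (1/2)^(t/t½) = 0.0477 = 4.77%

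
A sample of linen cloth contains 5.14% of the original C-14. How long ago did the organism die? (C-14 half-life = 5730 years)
Age = t½ × log₂(1/ratio) = 24540 years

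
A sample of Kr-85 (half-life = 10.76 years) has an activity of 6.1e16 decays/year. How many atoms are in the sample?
N = A/λ = 9.469e17 atoms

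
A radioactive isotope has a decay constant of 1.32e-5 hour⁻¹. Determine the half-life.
t½ = ln(2)/λ = 52510 hours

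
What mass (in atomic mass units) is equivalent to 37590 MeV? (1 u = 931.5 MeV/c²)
m = E/c² = 40.35 u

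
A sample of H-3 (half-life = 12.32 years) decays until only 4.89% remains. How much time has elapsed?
t = t½ × log₂(N₀/N) = 53.64 years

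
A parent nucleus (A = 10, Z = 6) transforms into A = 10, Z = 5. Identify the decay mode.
ΔA = 0, ΔZ = -1 ⇒ beta-plus decay (β⁺) or electron capture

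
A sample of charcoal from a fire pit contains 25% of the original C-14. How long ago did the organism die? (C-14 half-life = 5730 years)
Age = t½ × log₂(1/ratio) = 11460 years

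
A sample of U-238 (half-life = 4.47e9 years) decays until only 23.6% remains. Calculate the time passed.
t = t½ × log₂(N₀/N) = 9.312e9 years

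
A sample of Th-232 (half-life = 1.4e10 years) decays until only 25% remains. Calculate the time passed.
t = t½ × log₂(N₀/N) = 2.8e10 years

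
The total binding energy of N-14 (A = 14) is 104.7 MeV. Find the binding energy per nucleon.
B.E./A = 104.7/14 = 7.479 MeV/nucleon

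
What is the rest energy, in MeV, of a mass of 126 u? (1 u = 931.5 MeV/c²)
E = mc² = 1.174e5 MeV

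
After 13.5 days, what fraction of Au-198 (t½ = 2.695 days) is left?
N/N₀ = (1/2)^(t/t½) = 0.03105 = 3.1%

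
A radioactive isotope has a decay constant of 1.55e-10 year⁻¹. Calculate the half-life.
t½ = ln(2)/λ = 4.472e9 years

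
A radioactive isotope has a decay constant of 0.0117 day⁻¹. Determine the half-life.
t½ = ln(2)/λ = 59.24 days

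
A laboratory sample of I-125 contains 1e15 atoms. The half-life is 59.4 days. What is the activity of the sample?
A = λN = 1.167e13 decays/day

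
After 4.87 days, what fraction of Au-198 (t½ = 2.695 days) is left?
N/N₀ = (1/2)^(t/t½) = 0.2858 = 28.6%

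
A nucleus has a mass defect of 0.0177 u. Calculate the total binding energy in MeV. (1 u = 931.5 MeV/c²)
B.E. = Δm × 931.5 = 16.49 MeV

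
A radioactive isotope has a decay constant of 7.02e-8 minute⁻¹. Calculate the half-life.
t½ = ln(2)/λ = 9.874e6 minutes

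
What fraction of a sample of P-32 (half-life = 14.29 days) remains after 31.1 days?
N/N₀ = (1/2)^(t/t½) = 0.2212 = 22.1%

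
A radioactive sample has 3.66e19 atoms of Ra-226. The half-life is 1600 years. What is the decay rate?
A = λN = 1.586e16 decays/year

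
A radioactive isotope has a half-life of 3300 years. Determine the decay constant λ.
λ = ln(2)/t½ = 2.1e-4 year⁻¹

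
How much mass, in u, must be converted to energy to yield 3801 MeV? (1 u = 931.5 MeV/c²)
m = E/c² = 4.081 u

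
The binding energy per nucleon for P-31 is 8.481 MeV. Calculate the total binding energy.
B.E. = 8.481 × 31 = 262.9 MeV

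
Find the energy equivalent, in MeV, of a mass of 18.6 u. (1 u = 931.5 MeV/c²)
E = mc² = 17330 MeV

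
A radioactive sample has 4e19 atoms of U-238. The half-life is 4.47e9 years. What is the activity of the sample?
A = λN = 6.203e9 decays/year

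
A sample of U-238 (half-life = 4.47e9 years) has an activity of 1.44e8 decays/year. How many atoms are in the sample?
N = A/λ = 9.286e17 atoms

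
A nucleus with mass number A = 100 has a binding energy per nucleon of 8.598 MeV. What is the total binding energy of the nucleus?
B.E. = 8.598 × 100 = 859.8 MeV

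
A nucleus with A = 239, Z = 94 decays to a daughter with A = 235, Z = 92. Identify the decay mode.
ΔA = -4, ΔZ = -2 ⇒ alpha decay (α)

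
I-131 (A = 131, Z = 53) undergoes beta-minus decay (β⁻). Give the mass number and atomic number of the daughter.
Daughter: A = 131, Z = 54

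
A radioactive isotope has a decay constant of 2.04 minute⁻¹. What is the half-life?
t½ = ln(2)/λ = 0.3398 minutes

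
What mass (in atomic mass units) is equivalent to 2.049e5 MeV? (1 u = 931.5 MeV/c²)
m = E/c² = 220 u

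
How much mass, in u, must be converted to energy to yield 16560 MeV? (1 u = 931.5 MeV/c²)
m = E/c² = 17.78 u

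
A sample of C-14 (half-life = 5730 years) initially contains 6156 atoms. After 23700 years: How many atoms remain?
N = N₀(1/2)^(t/t½) = 350.1 atoms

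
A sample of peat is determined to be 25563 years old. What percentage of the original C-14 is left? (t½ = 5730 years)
N/N₀ = (1/2)^(t/t½) = 0.0454 = 4.54%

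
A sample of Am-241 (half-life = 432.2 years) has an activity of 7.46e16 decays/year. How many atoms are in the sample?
N = A/λ = 4.652e19 atoms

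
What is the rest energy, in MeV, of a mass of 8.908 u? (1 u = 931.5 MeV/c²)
E = mc² = 8298 MeV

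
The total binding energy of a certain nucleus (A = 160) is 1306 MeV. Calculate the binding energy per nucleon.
B.E./A = 1306/160 = 8.162 MeV/nucleon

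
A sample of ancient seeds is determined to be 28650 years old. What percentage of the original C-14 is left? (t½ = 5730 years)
N/N₀ = (1/2)^(t/t½) = 0.03125 = 3.12%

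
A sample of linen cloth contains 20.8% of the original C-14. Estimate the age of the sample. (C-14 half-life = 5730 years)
Age = t½ × log₂(1/ratio) = 12980 years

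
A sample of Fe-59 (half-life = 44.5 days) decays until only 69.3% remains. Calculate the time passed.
t = t½ × log₂(N₀/N) = 23.54 days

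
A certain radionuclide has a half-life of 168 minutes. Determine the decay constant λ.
λ = ln(2)/t½ = 0.004126 minute⁻¹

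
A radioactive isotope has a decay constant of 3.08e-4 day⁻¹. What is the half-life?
t½ = ln(2)/λ = 2250 days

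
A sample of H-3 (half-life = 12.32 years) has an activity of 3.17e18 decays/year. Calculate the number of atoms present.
N = A/λ = 5.634e19 atoms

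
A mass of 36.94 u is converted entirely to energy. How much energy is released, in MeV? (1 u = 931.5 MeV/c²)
E = mc² = 34410 MeV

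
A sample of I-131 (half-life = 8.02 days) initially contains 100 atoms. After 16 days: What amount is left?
N = N₀(1/2)^(t/t½) = 25.09 atoms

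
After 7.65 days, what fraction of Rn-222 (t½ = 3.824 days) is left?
N/N₀ = (1/2)^(t/t½) = 0.2499 = 25%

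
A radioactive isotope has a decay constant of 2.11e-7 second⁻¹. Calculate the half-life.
t½ = ln(2)/λ = 3.285e6 seconds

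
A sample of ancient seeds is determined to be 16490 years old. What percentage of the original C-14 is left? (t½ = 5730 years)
N/N₀ = (1/2)^(t/t½) = 0.136 = 13.6%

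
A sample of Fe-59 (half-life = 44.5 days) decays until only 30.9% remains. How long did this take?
t = t½ × log₂(N₀/N) = 75.4 days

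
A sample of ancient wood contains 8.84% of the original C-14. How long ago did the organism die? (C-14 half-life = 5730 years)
Age = t½ × log₂(1/ratio) = 20050 years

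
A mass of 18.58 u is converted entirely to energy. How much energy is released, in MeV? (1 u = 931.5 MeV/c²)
E = mc² = 17310 MeV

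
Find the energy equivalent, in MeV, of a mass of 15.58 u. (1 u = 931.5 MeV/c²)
E = mc² = 14510 MeV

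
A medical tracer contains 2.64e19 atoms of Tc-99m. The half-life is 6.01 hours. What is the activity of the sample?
A = λN = 3.045e18 decays/hour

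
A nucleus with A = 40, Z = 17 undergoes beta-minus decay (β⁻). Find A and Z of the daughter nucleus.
Daughter: A = 40, Z = 18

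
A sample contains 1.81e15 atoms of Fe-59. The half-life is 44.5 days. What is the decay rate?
A = λN = 2.819e13 decays/day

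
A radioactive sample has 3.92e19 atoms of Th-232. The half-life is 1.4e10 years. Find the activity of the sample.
A = λN = 1.941e9 decays/year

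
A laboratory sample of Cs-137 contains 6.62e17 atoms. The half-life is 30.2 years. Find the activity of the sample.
A = λN = 1.519e16 decays/year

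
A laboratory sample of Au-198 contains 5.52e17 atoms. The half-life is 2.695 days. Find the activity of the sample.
A = λN = 1.42e17 decays/day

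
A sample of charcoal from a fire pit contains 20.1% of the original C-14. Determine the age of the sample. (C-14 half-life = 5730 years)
Age = t½ × log₂(1/ratio) = 13260 years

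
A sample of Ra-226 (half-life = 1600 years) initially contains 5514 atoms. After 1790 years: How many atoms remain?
N = N₀(1/2)^(t/t½) = 2539 atoms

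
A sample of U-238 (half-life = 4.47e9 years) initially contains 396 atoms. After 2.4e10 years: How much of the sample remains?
N = N₀(1/2)^(t/t½) = 9.581 atoms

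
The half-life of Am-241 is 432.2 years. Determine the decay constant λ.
λ = ln(2)/t½ = 0.001604 year⁻¹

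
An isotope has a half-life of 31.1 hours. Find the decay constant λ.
λ = ln(2)/t½ = 0.02229 hour⁻¹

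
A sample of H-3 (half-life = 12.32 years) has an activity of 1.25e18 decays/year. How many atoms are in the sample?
N = A/λ = 2.222e19 atoms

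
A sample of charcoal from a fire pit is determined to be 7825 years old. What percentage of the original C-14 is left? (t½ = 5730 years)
N/N₀ = (1/2)^(t/t½) = 0.3881 = 38.8%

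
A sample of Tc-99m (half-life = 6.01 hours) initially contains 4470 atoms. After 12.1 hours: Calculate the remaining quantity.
N = N₀(1/2)^(t/t½) = 1107 atoms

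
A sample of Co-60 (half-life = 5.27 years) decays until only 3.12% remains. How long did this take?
t = t½ × log₂(N₀/N) = 26.36 years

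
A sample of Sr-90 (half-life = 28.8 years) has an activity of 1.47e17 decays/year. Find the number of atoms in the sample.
N = A/λ = 6.108e18 atoms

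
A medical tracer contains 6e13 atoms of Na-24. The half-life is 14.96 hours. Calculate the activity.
A = λN = 2.78e12 decays/hour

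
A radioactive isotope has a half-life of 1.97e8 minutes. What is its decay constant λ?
λ = ln(2)/t½ = 3.519e-9 minute⁻¹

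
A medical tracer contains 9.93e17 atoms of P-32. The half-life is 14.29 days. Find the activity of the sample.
A = λN = 4.817e16 decays/day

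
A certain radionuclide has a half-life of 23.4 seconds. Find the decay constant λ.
λ = ln(2)/t½ = 0.02962 second⁻¹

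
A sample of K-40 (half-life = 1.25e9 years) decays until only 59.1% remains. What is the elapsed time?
t = t½ × log₂(N₀/N) = 9.485e8 years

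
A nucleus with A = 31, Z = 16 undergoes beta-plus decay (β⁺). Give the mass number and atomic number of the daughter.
Daughter: A = 31, Z = 15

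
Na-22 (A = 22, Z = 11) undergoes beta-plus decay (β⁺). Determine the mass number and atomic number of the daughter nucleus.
Daughter: A = 22, Z = 10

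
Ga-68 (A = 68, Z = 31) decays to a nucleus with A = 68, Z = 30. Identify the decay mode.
ΔA = 0, ΔZ = -1 ⇒ beta-plus decay (β⁺) or electron capture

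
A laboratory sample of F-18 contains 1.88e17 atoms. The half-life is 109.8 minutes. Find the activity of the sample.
A = λN = 1.187e15 decays/minute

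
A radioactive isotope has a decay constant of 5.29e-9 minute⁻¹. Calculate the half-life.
t½ = ln(2)/λ = 1.31e8 minutes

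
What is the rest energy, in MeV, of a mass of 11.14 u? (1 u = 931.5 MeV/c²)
E = mc² = 10380 MeV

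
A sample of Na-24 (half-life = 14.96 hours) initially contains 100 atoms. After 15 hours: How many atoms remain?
N = N₀(1/2)^(t/t½) = 49.91 atoms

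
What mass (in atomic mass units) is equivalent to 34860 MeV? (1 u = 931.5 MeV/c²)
m = E/c² = 37.42 u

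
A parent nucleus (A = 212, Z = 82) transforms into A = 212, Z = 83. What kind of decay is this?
ΔA = 0, ΔZ = +1 ⇒ beta-minus decay (β⁻)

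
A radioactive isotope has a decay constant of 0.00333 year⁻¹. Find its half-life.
t½ = ln(2)/λ = 208.2 years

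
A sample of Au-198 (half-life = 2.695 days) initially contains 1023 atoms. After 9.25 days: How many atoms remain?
N = N₀(1/2)^(t/t½) = 94.77 atoms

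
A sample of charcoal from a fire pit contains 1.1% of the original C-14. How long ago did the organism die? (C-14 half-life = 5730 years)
Age = t½ × log₂(1/ratio) = 37280 years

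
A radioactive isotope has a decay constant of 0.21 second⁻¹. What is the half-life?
t½ = ln(2)/λ = 3.301 seconds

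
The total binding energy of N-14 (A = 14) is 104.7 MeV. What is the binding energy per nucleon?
B.E./A = 104.7/14 = 7.479 MeV/nucleon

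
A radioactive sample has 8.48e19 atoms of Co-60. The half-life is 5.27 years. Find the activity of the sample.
A = λN = 1.115e19 decays/year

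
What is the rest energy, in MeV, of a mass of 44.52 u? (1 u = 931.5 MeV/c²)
E = mc² = 41470 MeV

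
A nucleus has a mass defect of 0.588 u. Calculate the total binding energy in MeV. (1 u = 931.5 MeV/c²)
B.E. = Δm × 931.5 = 547.7 MeV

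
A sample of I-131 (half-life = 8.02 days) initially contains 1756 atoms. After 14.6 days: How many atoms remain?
N = N₀(1/2)^(t/t½) = 497.2 atoms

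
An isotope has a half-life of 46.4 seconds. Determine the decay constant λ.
λ = ln(2)/t½ = 0.01494 second⁻¹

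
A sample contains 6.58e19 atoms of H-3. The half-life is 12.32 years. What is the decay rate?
A = λN = 3.702e18 decays/year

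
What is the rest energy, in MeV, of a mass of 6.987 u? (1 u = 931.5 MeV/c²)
E = mc² = 6508 MeV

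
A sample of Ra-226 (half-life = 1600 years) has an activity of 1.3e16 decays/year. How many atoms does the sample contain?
N = A/λ = 3.001e19 atoms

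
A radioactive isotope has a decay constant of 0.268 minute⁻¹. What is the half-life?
t½ = ln(2)/λ = 2.586 minutes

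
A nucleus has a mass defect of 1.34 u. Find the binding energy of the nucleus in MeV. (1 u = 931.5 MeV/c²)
B.E. = Δm × 931.5 = 1248 MeV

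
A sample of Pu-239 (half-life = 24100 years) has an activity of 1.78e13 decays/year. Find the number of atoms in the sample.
N = A/λ = 6.189e17 atoms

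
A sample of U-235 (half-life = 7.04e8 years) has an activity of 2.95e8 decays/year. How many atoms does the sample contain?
N = A/λ = 2.996e17 atoms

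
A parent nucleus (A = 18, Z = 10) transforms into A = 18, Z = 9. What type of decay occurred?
ΔA = 0, ΔZ = -1 ⇒ beta-plus decay (β⁺) or electron capture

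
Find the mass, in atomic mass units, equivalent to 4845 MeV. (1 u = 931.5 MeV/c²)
m = E/c² = 5.201 u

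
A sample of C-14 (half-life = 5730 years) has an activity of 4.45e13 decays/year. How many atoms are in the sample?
N = A/λ = 3.679e17 atoms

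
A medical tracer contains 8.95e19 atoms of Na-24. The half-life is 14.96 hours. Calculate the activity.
A = λN = 4.147e18 decays/hour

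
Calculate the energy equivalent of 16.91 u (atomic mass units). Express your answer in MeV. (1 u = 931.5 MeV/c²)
E = mc² = 15750 MeV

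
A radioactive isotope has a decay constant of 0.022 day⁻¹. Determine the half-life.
t½ = ln(2)/λ = 31.51 days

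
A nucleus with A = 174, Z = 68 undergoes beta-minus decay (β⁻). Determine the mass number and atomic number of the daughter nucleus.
Daughter: A = 174, Z = 69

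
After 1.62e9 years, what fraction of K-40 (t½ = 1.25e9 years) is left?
N/N₀ = (1/2)^(t/t½) = 0.4073 = 40.7%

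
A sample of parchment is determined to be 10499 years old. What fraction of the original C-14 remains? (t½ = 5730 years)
N/N₀ = (1/2)^(t/t½) = 0.2808 = 28.1%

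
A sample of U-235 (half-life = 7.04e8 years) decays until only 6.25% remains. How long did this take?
t = t½ × log₂(N₀/N) = 2.816e9 years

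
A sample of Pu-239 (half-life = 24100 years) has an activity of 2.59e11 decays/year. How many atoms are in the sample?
N = A/λ = 9.005e15 atoms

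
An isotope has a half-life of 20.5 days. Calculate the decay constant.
λ = ln(2)/t½ = 0.03381 day⁻¹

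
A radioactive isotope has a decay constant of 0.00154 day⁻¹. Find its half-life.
t½ = ln(2)/λ = 450.1 days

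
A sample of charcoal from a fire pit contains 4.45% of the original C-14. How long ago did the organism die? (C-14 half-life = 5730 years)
Age = t½ × log₂(1/ratio) = 25730 years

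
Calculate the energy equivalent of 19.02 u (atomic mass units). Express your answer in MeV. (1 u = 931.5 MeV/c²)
E = mc² = 17720 MeV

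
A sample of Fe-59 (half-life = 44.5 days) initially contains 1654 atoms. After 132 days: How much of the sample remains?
N = N₀(1/2)^(t/t½) = 211.6 atoms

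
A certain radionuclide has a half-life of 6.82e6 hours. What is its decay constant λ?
λ = ln(2)/t½ = 1.016e-7 hour⁻¹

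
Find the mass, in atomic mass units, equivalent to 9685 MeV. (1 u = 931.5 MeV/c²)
m = E/c² = 10.4 u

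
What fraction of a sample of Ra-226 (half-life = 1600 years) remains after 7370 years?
N/N₀ = (1/2)^(t/t½) = 0.04106 = 4.11%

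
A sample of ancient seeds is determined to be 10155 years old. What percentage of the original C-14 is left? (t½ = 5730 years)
N/N₀ = (1/2)^(t/t½) = 0.2928 = 29.3%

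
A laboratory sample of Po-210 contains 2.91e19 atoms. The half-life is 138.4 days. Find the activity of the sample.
A = λN = 1.457e17 decays/day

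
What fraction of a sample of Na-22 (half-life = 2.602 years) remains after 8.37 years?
N/N₀ = (1/2)^(t/t½) = 0.1076 = 10.8%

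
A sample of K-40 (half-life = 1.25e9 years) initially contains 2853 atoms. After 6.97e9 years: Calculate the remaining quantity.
N = N₀(1/2)^(t/t½) = 59.81 atoms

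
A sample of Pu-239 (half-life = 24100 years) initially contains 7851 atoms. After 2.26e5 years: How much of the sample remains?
N = N₀(1/2)^(t/t½) = 11.8 atoms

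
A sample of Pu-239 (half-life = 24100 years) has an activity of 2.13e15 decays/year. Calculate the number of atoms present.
N = A/λ = 7.406e19 atoms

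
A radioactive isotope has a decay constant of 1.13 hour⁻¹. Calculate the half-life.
t½ = ln(2)/λ = 0.6134 hours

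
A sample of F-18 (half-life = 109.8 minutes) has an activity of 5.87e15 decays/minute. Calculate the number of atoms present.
N = A/λ = 9.299e17 atoms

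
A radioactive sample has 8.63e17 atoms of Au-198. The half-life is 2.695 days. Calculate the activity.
A = λN = 2.22e17 decays/day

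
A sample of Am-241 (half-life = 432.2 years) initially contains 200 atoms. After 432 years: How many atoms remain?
N = N₀(1/2)^(t/t½) = 100 atoms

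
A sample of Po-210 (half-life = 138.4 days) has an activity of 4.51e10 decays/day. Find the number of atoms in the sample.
N = A/λ = 9.005e12 atoms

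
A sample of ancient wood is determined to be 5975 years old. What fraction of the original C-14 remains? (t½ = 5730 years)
N/N₀ = (1/2)^(t/t½) = 0.4854 = 48.5%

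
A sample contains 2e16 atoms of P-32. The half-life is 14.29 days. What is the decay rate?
A = λN = 9.701e14 decays/day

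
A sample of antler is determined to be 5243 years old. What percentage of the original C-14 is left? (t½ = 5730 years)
N/N₀ = (1/2)^(t/t½) = 0.5303 = 53%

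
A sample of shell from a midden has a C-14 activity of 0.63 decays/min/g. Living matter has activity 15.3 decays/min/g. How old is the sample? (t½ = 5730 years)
Age = t½ × log₂(A₀/A) = 26370 years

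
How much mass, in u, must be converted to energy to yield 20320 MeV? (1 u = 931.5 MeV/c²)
m = E/c² = 21.81 u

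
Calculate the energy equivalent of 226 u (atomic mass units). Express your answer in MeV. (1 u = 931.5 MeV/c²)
E = mc² = 2.105e5 MeV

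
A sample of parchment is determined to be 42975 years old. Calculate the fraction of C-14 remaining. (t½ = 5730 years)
N/N₀ = (1/2)^(t/t½) = 0.005524 = 0.552%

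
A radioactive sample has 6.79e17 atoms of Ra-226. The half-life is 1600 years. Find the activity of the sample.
A = λN = 2.942e14 decays/year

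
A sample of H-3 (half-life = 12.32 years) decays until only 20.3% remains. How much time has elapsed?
t = t½ × log₂(N₀/N) = 28.34 years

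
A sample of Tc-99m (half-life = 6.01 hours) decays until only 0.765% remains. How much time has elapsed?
t = t½ × log₂(N₀/N) = 42.25 hours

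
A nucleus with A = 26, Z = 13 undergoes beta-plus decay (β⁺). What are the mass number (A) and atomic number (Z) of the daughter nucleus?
Daughter: A = 26, Z = 12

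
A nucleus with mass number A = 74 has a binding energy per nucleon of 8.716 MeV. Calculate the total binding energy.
B.E. = 8.716 × 74 = 645 MeV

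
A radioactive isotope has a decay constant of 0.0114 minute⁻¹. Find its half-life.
t½ = ln(2)/λ = 60.8 minutes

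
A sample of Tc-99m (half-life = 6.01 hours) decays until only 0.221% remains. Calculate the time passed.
t = t½ × log₂(N₀/N) = 53.02 hours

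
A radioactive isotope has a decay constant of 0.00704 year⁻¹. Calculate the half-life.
t½ = ln(2)/λ = 98.46 years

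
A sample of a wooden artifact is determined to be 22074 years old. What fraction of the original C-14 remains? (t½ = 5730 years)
N/N₀ = (1/2)^(t/t½) = 0.06923 = 6.92%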